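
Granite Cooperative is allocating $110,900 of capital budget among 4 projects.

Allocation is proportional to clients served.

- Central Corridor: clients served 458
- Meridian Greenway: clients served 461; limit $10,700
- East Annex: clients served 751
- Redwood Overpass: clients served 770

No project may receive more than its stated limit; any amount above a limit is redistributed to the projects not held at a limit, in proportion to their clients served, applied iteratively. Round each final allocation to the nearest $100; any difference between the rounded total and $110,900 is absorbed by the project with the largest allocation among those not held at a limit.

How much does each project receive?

Central Corridor: $23,200 | Meridian Greenway: $10,700 | East Annex: $38,000 | Redwood Overpass: $39,000

Sum of clients served: 2,440.
Proportional shares (ignoring caps): Central Corridor 20,816.48; Meridian Greenway 20,952.83; East Annex 34,133.57; Redwood Overpass 34,997.13.
Held at cap: Meridian Greenway ($10,700); remaining pool $100,200 reallocated over remaining clients served 1,979.
Shares after redistribution: Central Corridor 23,189.29 → $23,200; East Annex 38,024.36 → $38,000; Redwood Overpass 38,986.36 → $39,000.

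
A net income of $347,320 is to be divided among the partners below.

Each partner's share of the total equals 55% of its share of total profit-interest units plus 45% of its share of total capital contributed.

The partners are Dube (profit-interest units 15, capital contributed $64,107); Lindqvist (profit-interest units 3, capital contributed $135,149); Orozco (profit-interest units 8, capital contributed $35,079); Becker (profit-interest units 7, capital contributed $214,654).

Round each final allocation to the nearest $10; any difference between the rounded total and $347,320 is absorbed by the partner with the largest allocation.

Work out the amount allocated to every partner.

Profit-interest units total 33; capital contributed total 448,989.
Blended shares (55% profit-interest units + 45% capital contributed): Dube 0.3143; Lindqvist 0.1855; Orozco 0.1685; Becker 0.3318.
Pro-rata amounts: Dube 109,145.78; Lindqvist 64,411.65; Orozco 58,520.41; Becker 115,242.17.
After rounding ($10): Dube $109,150; Lindqvist $64,410; Orozco $58,520; Becker $115,240. Sum = $347,320.
Rounded total matches; no reconciliation needed.

Dube: $109,150 | Lindqvist: $64,410 | Orozco: $58,520 | Becker: $115,240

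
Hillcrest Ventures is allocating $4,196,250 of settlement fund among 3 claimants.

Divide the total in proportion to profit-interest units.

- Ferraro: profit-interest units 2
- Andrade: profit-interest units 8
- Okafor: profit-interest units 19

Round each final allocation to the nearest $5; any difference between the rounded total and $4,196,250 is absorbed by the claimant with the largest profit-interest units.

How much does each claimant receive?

Ferraro: $289,395; Andrade: $1,157,585; Okafor: $2,749,270

Combined profit-interest units = 29.
Pro-rata amounts: Ferraro 2/29 × $4,196,250 = 289,396.55; Andrade 8/29 × $4,196,250 = 1,157,586.21; Okafor 19/29 × $4,196,250 = 2,749,267.24.
After rounding ($5): Ferraro $289,395; Andrade $1,157,585; Okafor $2,749,265. Sum = $4,196,245.
Difference $4,196,250 − $4,196,245 = +$5 applied to largest profit-interest units (Okafor): Okafor becomes $2,749,270.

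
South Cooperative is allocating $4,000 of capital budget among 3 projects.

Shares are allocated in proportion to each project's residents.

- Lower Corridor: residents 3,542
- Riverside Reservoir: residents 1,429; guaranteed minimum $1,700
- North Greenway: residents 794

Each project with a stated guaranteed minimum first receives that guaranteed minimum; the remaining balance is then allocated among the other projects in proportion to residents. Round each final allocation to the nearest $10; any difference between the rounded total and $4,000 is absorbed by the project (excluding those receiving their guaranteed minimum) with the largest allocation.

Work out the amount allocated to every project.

Lower Corridor: $1,880; Riverside Reservoir: $1,700; North Greenway: $420

Guaranteed amounts: Riverside Reservoir $1,700. Balance $2,300.
Balance split over remaining residents 4,336: Lower Corridor 1,878.83 → $1,880; North Greenway 421.17 → $420.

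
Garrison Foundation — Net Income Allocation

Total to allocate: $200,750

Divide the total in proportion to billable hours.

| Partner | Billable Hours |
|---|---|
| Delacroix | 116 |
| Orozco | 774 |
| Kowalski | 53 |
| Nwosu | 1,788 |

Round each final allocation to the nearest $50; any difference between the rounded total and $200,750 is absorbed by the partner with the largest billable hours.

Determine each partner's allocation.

Delacroix: $8,550 · Orozco: $56,900 · Kowalski: $3,900 · Nwosu: $131,400

Billable hours total: 2,731.
Proportional shares: Delacroix 116/2,731 × $200,750 = 8,526.91; Orozco 774/2,731 × $200,750 = 56,895.09; Kowalski 53/2,731 × $200,750 = 3,895.92; Nwosu 1,788/2,731 × $200,750 = 131,432.08.
Rounded to nearest $50: Delacroix $8,550; Orozco $56,900; Kowalski $3,900; Nwosu $131,450. Sum = $200,800.
Difference $200,750 − $200,800 = −$50 applied to largest billable hours (Nwosu): Nwosu becomes $131,400.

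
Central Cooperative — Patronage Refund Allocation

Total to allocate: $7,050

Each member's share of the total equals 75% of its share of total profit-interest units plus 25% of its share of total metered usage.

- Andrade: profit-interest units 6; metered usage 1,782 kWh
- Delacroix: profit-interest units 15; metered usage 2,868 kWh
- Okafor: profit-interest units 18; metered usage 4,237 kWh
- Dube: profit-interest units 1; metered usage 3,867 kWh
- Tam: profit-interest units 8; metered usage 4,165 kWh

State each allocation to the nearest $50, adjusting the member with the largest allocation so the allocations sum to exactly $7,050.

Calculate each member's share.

Totals — profit-interest units 48, metered usage 16,919.
Composite weights (75% profit-interest units + 25% metered usage): Andrade 0.1201; Delacroix 0.2768; Okafor 0.3439; Dube 0.0728; Tam 0.1865.
Unrounded shares: Andrade 846.57; Delacroix 1,951.11; Okafor 2,424.19; Dube 512.99; Tam 1,315.13.
Rounded to nearest $50: Andrade $850; Delacroix $1,950; Okafor $2,400; Dube $500; Tam $1,300. Sum = $7,000.
Difference $7,050 − $7,000 = +$50 applied to largest allocation (Okafor): Okafor becomes $2,450.

Andrade: $850 · Delacroix: $1,950 · Okafor: $2,450 · Dube: $500 · Tam: $1,300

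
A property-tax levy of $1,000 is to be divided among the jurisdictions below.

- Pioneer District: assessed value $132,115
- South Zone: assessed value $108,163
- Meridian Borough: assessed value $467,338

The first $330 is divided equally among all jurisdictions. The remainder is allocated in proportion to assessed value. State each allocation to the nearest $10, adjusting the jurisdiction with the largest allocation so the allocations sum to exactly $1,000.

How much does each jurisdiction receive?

Pioneer District: $240; South Zone: $210; Meridian Borough: $550

First tranche $330 split equally: $110 each.
Remainder $670 by assessed value (total 707,616): Pioneer District 125.09 → $130; South Zone 102.41 → $100; Meridian Borough 442.49 → $440.
Totals: Pioneer District $110 + $130 = $240; South Zone $110 + $100 = $210; Meridian Borough $110 + $440 = $550.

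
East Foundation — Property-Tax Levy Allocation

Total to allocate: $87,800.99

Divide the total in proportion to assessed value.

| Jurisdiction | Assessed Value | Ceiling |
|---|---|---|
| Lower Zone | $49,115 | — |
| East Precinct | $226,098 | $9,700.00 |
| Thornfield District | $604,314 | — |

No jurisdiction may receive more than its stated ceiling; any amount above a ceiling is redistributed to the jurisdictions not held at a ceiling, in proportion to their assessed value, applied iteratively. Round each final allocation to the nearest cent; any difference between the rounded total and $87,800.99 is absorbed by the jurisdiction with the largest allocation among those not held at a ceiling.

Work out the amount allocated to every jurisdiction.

Lower Zone: $5,870.46 | East Precinct: $9,700.00 | Thornfield District: $72,230.53

Combined assessed value = 879,527.
Proportional shares (ignoring caps): Lower Zone 4,903.0281; East Precinct 22,570.8003; Thornfield District 60,327.1616.
Capped: East Precinct ($9,700.00); residual $78,100.99 reallocated over remaining assessed value 653,429.
Redistributed shares: Lower Zone 5,870.4620 → $5,870.46; Thornfield District 72,230.5280 → $72,230.53.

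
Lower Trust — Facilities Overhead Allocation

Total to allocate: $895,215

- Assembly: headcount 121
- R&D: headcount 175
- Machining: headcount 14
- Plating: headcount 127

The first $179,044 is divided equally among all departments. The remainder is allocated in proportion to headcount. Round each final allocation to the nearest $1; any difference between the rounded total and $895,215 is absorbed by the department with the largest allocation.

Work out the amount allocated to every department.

First tranche $179,044 split equally: $44,761 each.
Remainder $716,171 by headcount (total 437): Assembly 198,299.06 → $198,299; R&D 286,796.17 → $286,796; Machining 22,943.69 → $22,944; Plating 208,132.08 → $208,132.
Totals: Assembly $44,761 + $198,299 = $243,060; R&D $44,761 + $286,796 = $331,557; Machining $44,761 + $22,944 = $67,705; Plating $44,761 + $208,132 = $252,893.

Assembly: $243,060 · R&D: $331,557 · Machining: $67,705 · Plating: $252,893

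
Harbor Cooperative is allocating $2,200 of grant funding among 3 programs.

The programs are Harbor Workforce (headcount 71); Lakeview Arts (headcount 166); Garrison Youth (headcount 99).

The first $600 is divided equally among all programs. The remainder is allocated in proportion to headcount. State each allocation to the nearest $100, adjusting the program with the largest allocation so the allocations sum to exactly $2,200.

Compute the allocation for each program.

First tranche $600 split equally: $200 each.
Remainder $1,600 by headcount (total 336): Harbor Workforce 338.10 → $300; Lakeview Arts 790.48 → $800; Garrison Youth 471.43 → $500.
Totals: Harbor Workforce $200 + $300 = $500; Lakeview Arts $200 + $800 = $1,000; Garrison Youth $200 + $500 = $700.

Harbor Workforce: $500 | Lakeview Arts: $1,000 | Garrison Youth: $700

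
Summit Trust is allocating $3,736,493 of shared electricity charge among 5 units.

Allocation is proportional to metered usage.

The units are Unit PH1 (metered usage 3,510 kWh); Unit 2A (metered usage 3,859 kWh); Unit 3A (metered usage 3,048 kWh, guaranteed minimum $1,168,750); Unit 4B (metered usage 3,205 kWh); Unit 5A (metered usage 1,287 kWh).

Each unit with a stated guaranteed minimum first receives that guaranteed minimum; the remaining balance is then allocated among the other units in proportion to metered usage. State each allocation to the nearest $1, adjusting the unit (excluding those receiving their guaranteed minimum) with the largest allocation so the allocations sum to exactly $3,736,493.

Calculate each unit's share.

Fund the minimums — Unit 3A $1,168,750. Residual $2,567,743.
Residual split over remaining metered usage 11,861: Unit PH1 759,866.62 → $759,867; Unit 2A 835,420.30 → $835,420; Unit 4B 693,838.32 → $693,838; Unit 5A 278,617.76 → $278,618.

Unit PH1: $759,867 | Unit 2A: $835,420 | Unit 3A: $1,168,750 | Unit 4B: $693,838 | Unit 5A: $278,618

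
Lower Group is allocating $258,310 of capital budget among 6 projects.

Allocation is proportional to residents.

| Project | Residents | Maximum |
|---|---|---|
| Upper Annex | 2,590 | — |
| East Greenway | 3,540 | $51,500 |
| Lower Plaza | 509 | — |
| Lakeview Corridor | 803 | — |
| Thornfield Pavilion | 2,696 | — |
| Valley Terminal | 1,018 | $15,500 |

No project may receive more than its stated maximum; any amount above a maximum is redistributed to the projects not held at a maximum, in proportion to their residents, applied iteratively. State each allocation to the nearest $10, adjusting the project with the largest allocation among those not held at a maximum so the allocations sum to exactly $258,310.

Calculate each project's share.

Upper Annex: $75,100; East Greenway: $51,500; Lower Plaza: $14,760; Lakeview Corridor: $23,280; Thornfield Pavilion: $78,170; Valley Terminal: $15,500

Sum of residents: 11,156.
Unconstrained shares: Upper Annex 59,969.78; East Greenway 81,966.42; Lower Plaza 11,785.57; Lakeview Corridor 18,592.95; Thornfield Pavilion 62,424.14; Valley Terminal 23,571.13.
Held at cap: East Greenway ($51,500), Valley Terminal ($15,500); remaining pool $191,310 reallocated over remaining residents 6,598.
Shares after redistribution: Upper Annex 75,097.44 → $75,100; Lower Plaza 14,758.53 → $14,760; Lakeview Corridor 23,283.11 → $23,280; Thornfield Pavilion 78,170.92 → $78,170.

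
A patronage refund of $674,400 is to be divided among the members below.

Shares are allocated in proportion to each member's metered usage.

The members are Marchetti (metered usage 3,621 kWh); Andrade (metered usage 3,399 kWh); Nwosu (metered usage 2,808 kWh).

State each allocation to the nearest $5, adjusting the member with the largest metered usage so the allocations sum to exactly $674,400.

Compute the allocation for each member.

Total metered usage = 3,621 + 3,399 + 2,808 = 9,828.
Raw shares: Marchetti 248,473.99; Andrade 233,240.29; Nwosu 192,685.71.
At nearest $5: Marchetti $248,475; Andrade $233,240; Nwosu $192,685. Sum = $674,400.
No rounding difference to absorb.

Marchetti: $248,475 · Andrade: $233,240 · Nwosu: $192,685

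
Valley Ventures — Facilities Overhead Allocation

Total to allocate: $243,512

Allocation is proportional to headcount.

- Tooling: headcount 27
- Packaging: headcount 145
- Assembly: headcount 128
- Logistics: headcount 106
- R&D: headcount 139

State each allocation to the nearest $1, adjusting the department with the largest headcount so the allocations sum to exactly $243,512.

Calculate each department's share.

Tooling: $12,064 · Packaging: $64,787 · Assembly: $57,192 · Logistics: $47,362 · R&D: $62,107

Combined headcount = 545.
Pro-rata amounts: Tooling 27/545 × $243,512 = 12,063.90; Packaging 145/545 × $243,512 = 64,787.60; Assembly 128/545 × $243,512 = 57,191.81; Logistics 106/545 × $243,512 = 47,361.97; R&D 139/545 × $243,512 = 62,106.73.
After rounding ($1): Tooling $12,064; Packaging $64,788; Assembly $57,192; Logistics $47,362; R&D $62,107. Sum = $243,513.
Difference $243,512 − $243,513 = −$1 applied to largest headcount (Packaging): Packaging becomes $64,787.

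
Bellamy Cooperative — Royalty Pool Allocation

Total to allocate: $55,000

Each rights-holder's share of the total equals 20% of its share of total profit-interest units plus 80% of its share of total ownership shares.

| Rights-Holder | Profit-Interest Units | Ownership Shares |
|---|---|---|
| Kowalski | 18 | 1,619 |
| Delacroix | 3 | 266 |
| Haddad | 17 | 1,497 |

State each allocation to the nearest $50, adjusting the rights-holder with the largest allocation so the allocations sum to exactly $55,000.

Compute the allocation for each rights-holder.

Kowalski: $26,250 · Delacroix: $4,350 · Haddad: $24,400

Totals — profit-interest units 38, ownership shares 3,382.
Blended shares (20% profit-interest units + 80% ownership shares): Kowalski 0.4777; Delacroix 0.0787; Haddad 0.4436.
Proportional shares: Kowalski 26,273.80; Delacroix 4,329.10; Haddad 24,397.10.
After rounding ($50): Kowalski $26,250; Delacroix $4,350; Haddad $24,400. Sum = $55,000.
No rounding difference to absorb.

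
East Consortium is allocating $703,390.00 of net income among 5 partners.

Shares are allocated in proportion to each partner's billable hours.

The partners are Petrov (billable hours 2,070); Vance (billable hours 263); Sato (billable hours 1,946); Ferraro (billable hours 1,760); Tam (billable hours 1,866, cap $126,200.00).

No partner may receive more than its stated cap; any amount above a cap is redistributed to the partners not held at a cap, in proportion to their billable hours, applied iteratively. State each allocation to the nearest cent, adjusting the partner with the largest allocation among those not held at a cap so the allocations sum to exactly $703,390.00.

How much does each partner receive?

Total billable hours = 7,905.
Unconstrained shares: Petrov 184,189.4118; Vance 23,401.8431; Sato 173,155.8431; Ferraro 156,605.4902; Tam 166,037.4118.
Cap binds for Tam ($126,200.00); balance $577,190.00 reallocated over remaining billable hours 6,039.
Redistributed shares: Petrov 197,844.5604 → $197,844.56; Vance 25,136.7726 → $25,136.77; Sato 185,993.0022 → $185,993.00; Ferraro 168,215.6648 → $168,215.66.
Rounding difference +$0.01 applied to Petrov → $197,844.57.

Petrov: $197,844.57 | Vance: $25,136.77 | Sato: $185,993.00 | Ferraro: $168,215.66 | Tam: $126,200.00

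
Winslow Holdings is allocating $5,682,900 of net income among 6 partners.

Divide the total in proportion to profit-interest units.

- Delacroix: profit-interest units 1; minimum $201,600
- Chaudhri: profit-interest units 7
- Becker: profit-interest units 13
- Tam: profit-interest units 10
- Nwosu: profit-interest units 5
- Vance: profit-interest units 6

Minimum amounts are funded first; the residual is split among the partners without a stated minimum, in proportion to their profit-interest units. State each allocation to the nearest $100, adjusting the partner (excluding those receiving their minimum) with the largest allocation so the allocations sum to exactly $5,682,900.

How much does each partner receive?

Delacroix: $201,600 | Chaudhri: $935,800 | Becker: $1,738,000 | Tam: $1,336,900 | Nwosu: $668,500 | Vance: $802,100

Minimums first: Delacroix $201,600. Balance $5,481,300.
Balance split over remaining profit-interest units 41: Chaudhri 935,831.71 → $935,800; Becker 1,737,973.17 → $1,738,000; Tam 1,336,902.44 → $1,336,900; Nwosu 668,451.22 → $668,500; Vance 802,141.46 → $802,100.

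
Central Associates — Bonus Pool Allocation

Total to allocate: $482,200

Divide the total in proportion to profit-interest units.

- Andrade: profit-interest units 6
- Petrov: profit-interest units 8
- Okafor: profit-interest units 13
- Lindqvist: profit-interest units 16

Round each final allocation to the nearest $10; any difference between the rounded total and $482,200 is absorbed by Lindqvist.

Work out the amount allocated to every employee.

Andrade: $67,280; Petrov: $89,710; Okafor: $145,780; Lindqvist: $179,430

Profit-interest units total: 43.
Raw shares: Andrade 6/43 × $482,200 = 67,283.72; Petrov 8/43 × $482,200 = 89,711.63; Okafor 13/43 × $482,200 = 145,781.40; Lindqvist 16/43 × $482,200 = 179,423.26.
Rounded to nearest $10: Andrade $67,280; Petrov $89,710; Okafor $145,780; Lindqvist $179,420. Sum = $482,190.
Difference $482,200 − $482,190 = +$10 applied to Lindqvist: Lindqvist becomes $179,430.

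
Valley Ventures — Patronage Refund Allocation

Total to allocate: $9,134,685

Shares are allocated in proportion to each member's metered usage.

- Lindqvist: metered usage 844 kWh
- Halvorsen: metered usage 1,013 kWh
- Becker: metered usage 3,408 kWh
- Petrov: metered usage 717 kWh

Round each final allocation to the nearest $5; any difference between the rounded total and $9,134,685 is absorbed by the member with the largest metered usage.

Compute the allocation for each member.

Lindqvist: $1,288,810 | Halvorsen: $1,546,880 | Becker: $5,204,115 | Petrov: $1,094,880

Sum of metered usage: 844 + 1,013 + 3,408 + 717 = 5,982.
Unrounded shares: Lindqvist 1,288,812.13; Halvorsen 1,546,879.96; Becker 5,204,113.42; Petrov 1,094,879.50.
After rounding ($5): Lindqvist $1,288,810; Halvorsen $1,546,880; Becker $5,204,115; Petrov $1,094,880. Sum = $9,134,685.
Sum already equals the total — no adjustment.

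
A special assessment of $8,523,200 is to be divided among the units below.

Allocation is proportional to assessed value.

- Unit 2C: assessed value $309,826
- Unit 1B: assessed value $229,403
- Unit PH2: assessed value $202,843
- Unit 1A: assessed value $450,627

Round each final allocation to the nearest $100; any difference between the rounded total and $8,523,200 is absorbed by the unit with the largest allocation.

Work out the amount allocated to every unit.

Unit 2C: $2,214,100 · Unit 1B: $1,639,300 · Unit PH2: $1,449,500 · Unit 1A: $3,220,300

Assessed value total: 1,192,699.
Unrounded shares: Unit 2C 309,826/1,192,699 × $8,523,200 = 2,214,061.52; Unit 1B 229,403/1,192,699 × $8,523,200 = 1,639,347.10; Unit PH2 202,843/1,192,699 × $8,523,200 = 1,449,545.49; Unit 1A 450,627/1,192,699 × $8,523,200 = 3,220,245.88.
After rounding ($100): Unit 2C $2,214,100; Unit 1B $1,639,300; Unit PH2 $1,449,500; Unit 1A $3,220,200. Sum = $8,523,100.
Difference $8,523,200 − $8,523,100 = +$100 applied to largest allocation (Unit 1A): Unit 1A becomes $3,220,300.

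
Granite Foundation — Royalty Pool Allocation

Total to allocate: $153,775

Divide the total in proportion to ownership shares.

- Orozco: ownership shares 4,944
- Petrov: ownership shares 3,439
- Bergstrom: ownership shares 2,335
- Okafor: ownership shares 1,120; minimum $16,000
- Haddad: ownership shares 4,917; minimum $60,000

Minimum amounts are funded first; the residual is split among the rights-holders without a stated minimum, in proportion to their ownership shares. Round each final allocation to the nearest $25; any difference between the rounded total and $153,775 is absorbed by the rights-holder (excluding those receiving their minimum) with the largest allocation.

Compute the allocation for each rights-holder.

Minimums first: Okafor $16,000; Haddad $60,000. Remaining pool $77,775.
Remaining pool split over remaining ownership shares 10,718: Orozco 35,876.06 → $35,875; Petrov 24,955.05 → $24,950; Bergstrom 16,943.89 → $16,950.

Orozco: $35,875 | Petrov: $24,950 | Bergstrom: $16,950 | Okafor: $16,000 | Haddad: $60,000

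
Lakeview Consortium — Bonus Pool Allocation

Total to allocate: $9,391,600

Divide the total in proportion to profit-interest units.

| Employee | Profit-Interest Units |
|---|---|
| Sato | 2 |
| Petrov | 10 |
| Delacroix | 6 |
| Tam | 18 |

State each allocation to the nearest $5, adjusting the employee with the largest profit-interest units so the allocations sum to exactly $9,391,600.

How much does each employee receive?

Sato: $521,755 | Petrov: $2,608,780 | Delacroix: $1,565,265 | Tam: $4,695,800

Profit-interest units total: 2 + 10 + 6 + 18 = 36.
Proportional shares: Sato 521,755.56; Petrov 2,608,777.78; Delacroix 1,565,266.67; Tam 4,695,800.00.
Rounded to nearest $5: Sato $521,755; Petrov $2,608,780; Delacroix $1,565,265; Tam $4,695,800. Sum = $9,391,600.
Sum already equals the total — no adjustment.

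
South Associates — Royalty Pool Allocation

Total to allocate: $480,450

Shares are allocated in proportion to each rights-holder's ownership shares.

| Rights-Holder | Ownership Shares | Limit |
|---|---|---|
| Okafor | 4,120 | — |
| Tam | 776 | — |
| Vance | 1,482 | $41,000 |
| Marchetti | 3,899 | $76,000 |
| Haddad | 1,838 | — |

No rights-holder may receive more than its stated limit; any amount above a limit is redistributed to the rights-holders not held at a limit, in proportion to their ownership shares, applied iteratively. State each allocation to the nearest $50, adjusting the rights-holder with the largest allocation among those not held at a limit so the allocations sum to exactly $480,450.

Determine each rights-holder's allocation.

Okafor: $222,350; Tam: $41,900; Vance: $41,000; Marchetti: $76,000; Haddad: $99,200

Total ownership shares = 12,115.
Pro-rata shares before constraints: Okafor 163,388.69; Tam 30,774.18; Vance 58,772.34; Marchetti 154,624.40; Haddad 72,890.39.
Held at cap: Vance ($41,000), Marchetti ($76,000); remaining pool $363,450 reallocated over remaining ownership shares 6,734.
Shares after redistribution: Okafor 222,366.20 → $222,350; Tam 41,882.57 → $41,900; Haddad 99,201.23 → $99,200.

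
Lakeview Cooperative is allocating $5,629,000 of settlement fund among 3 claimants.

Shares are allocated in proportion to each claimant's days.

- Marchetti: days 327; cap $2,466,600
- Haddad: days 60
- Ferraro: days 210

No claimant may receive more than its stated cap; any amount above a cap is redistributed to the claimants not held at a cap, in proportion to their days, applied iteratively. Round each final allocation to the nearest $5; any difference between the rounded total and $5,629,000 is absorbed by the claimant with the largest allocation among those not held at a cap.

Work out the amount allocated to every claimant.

Sum of days: 597.
Unconstrained shares: Marchetti 3,083,221.11; Haddad 565,728.64; Ferraro 1,980,050.25.
Cap binds for Marchetti ($2,466,600); balance $3,162,400 reallocated over remaining days 270.
Redistributed shares: Haddad 702,755.56 → $702,755; Ferraro 2,459,644.44 → $2,459,645.

Marchetti: $2,466,600; Haddad: $702,755; Ferraro: $2,459,645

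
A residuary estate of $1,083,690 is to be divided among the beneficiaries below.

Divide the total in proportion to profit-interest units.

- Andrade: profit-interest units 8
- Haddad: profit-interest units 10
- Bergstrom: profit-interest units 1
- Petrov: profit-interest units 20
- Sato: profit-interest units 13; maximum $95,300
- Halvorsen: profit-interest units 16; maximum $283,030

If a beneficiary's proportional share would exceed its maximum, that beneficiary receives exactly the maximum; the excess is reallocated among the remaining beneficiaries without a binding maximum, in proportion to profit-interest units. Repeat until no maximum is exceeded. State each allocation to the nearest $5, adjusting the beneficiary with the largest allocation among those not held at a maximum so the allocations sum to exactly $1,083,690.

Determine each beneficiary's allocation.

Andrade: $144,690 | Haddad: $180,860 | Bergstrom: $18,085 | Petrov: $361,725 | Sato: $95,300 | Halvorsen: $283,030

Profit-interest units total: 68.
Pro-rata shares before constraints: Andrade 127,492.94; Haddad 159,366.18; Bergstrom 15,936.62; Petrov 318,732.35; Sato 207,176.03; Halvorsen 254,985.88.
Cap binds for Sato ($95,300); residual $988,390 reallocated over remaining profit-interest units 55.
Cap binds for Halvorsen ($283,030); residual $705,360 reallocated over remaining profit-interest units 39.
Shares after redistribution: Andrade 144,689.23 → $144,690; Haddad 180,861.54 → $180,860; Bergstrom 18,086.15 → $18,085; Petrov 361,723.08 → $361,725.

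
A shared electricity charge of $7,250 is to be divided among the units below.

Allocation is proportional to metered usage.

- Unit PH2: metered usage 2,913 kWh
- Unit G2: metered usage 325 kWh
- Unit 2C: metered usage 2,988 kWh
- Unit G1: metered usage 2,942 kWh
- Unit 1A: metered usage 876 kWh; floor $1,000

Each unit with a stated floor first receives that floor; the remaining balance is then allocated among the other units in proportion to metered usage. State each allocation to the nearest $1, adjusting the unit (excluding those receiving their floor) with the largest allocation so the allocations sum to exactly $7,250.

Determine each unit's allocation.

Guaranteed amounts: Unit 1A $1,000. Residual $6,250.
Residual split over remaining metered usage 9,168: Unit PH2 1,985.85 → $1,986; Unit G2 221.56 → $222; Unit 2C 2,036.98 → $2,037; Unit G1 2,005.62 → $2,006.
Rounding difference −$1 applied to Unit 2C → $2,036.

Unit PH2: $1,986; Unit G2: $222; Unit 2C: $2,036; Unit G1: $2,006; Unit 1A: $1,000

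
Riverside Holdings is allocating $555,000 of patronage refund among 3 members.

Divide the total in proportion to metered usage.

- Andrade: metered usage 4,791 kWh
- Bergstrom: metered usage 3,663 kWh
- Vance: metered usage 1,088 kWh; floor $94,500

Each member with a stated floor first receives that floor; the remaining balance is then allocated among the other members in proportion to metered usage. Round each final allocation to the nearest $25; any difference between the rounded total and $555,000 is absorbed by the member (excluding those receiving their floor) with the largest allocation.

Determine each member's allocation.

Andrade: $260,975 · Bergstrom: $199,525 · Vance: $94,500

Minimums first: Vance $94,500. Balance $460,500.
Balance split over remaining metered usage 8,454: Andrade 260,971.79 → $260,975; Bergstrom 199,528.21 → $199,525.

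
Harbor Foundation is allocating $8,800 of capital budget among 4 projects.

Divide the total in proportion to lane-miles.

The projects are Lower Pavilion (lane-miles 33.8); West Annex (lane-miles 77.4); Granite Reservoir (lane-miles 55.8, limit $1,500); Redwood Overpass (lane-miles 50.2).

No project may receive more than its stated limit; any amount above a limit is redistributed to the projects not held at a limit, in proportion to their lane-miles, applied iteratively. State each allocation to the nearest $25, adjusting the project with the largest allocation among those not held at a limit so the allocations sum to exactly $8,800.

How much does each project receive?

Lower Pavilion: $1,525 · West Annex: $3,500 · Granite Reservoir: $1,500 · Redwood Overpass: $2,275

Total lane-miles = 217.2.
Proportional shares (ignoring caps): Lower Pavilion 1,369.43; West Annex 3,135.91; Granite Reservoir 2,260.77; Redwood Overpass 2,033.89.
Held at cap: Granite Reservoir ($1,500); balance $7,300 reallocated over remaining lane-miles 161.4.
Shares after redistribution: Lower Pavilion 1,528.75 → $1,525; West Annex 3,500.74 → $3,500; Redwood Overpass 2,270.51 → $2,275.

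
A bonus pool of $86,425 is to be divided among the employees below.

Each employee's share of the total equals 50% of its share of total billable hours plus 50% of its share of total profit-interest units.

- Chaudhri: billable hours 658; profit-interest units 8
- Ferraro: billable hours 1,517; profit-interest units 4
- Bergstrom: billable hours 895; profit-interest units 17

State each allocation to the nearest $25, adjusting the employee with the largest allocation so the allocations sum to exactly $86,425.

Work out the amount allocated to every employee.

Totals — billable hours 3,070, profit-interest units 29.
Composite weights (50% billable hours + 50% profit-interest units): Chaudhri 0.2451; Ferraro 0.3160; Bergstrom 0.4389.
Pro-rata amounts: Chaudhri 21,182.52; Ferraro 27,313.23; Bergstrom 37,929.25.
At nearest $25: Chaudhri $21,175; Ferraro $27,325; Bergstrom $37,925. Sum = $86,425.
Sum already equals the total — no adjustment.

Chaudhri: $21,175; Ferraro: $27,325; Bergstrom: $37,925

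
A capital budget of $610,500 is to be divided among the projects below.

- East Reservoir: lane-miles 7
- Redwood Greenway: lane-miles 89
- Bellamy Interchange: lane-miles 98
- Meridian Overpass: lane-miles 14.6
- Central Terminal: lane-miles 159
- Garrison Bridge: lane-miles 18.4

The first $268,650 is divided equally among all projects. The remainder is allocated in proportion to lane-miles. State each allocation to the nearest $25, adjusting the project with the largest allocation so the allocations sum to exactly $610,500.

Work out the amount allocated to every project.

First tranche $268,650 split equally: $44,775 each.
Remainder $341,850 by lane-miles (total 386): East Reservoir 6,199.35 → $6,200; Redwood Greenway 78,820.34 → $78,825; Bellamy Interchange 86,790.93 → $86,800; Meridian Overpass 12,930.08 → $12,925; Central Terminal 140,813.86 → $140,825; Garrison Bridge 16,295.44 → $16,300.
Rounding difference −$25 on remainder applied to Central Terminal.
Totals: East Reservoir $44,775 + $6,200 = $50,975; Redwood Greenway $44,775 + $78,825 = $123,600; Bellamy Interchange $44,775 + $86,800 = $131,575; Meridian Overpass $44,775 + $12,925 = $57,700; Central Terminal $44,775 + $140,800 = $185,575; Garrison Bridge $44,775 + $16,300 = $61,075.

East Reservoir: $50,975 | Redwood Greenway: $123,600 | Bellamy Interchange: $131,575 | Meridian Overpass: $57,700 | Central Terminal: $185,575 | Garrison Bridge: $61,075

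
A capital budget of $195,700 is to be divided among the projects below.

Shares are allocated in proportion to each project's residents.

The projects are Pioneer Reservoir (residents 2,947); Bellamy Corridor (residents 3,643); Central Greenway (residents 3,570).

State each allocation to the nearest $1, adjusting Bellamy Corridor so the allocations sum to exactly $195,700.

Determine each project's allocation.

Pioneer Reservoir: $56,765; Bellamy Corridor: $70,170; Central Greenway: $68,765

Combined residents = 10,160.
Pro-rata amounts: Pioneer Reservoir 2,947/10,160 × $195,700 = 56,764.56; Bellamy Corridor 3,643/10,160 × $195,700 = 70,170.78; Central Greenway 3,570/10,160 × $195,700 = 68,764.67.
Rounded to nearest $1: Pioneer Reservoir $56,765; Bellamy Corridor $70,171; Central Greenway $68,765. Sum = $195,701.
Difference $195,700 − $195,701 = −$1 applied to Bellamy Corridor: Bellamy Corridor becomes $70,170.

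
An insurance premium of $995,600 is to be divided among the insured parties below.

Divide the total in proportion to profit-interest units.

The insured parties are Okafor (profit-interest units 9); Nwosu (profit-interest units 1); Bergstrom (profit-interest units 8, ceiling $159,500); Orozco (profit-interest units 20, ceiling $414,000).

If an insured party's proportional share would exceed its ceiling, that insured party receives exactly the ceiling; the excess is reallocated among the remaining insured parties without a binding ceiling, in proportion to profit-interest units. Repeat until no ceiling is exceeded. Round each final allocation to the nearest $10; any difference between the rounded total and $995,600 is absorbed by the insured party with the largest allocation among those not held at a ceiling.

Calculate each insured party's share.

Okafor: $379,890 · Nwosu: $42,210 · Bergstrom: $159,500 · Orozco: $414,000

Sum of profit-interest units: 38.
Pro-rata shares before constraints: Okafor 235,800.00; Nwosu 26,200.00; Bergstrom 209,600.00; Orozco 524,000.00.
Held at cap: Bergstrom ($159,500), Orozco ($414,000); residual $422,100 reallocated over remaining profit-interest units 10.
Remaining shares: Okafor 379,890.00 → $379,890; Nwosu 42,210.00 → $42,210.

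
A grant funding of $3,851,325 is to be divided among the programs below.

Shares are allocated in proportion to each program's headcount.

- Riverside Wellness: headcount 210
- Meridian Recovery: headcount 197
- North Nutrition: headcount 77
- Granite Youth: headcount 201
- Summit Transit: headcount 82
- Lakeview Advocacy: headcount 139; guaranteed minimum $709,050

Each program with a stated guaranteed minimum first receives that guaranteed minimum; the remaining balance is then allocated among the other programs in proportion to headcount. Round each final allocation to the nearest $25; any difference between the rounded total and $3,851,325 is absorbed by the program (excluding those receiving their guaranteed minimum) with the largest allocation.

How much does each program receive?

Fund the minimums — Lakeview Advocacy $709,050. Residual $3,142,275.
Residual split over remaining headcount 767: Riverside Wellness 860,336.05 → $860,325; Meridian Recovery 807,077.15 → $807,075; North Nutrition 315,456.55 → $315,450; Granite Youth 823,464.50 → $823,475; Summit Transit 335,940.74 → $335,950.

Riverside Wellness: $860,325 | Meridian Recovery: $807,075 | North Nutrition: $315,450 | Granite Youth: $823,475 | Summit Transit: $335,950 | Lakeview Advocacy: $709,050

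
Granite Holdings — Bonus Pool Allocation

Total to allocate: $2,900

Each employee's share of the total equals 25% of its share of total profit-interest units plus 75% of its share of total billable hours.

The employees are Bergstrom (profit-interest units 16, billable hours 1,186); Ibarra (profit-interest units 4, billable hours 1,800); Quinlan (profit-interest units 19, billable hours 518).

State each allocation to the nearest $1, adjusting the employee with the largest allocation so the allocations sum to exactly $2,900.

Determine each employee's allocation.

Bergstrom: $1,034 | Ibarra: $1,191 | Quinlan: $675

Profit-interest units total 39; billable hours total 3,504.
Blended shares (25% profit-interest units + 75% billable hours): Bergstrom 0.3564; Ibarra 0.4109; Quinlan 0.2327.
Pro-rata amounts: Bergstrom 1,033.61; Ibarra 1,191.65; Quinlan 674.74.
At nearest $1: Bergstrom $1,034; Ibarra $1,192; Quinlan $675. Sum = $2,901.
Difference $2,900 − $2,901 = −$1 applied to largest allocation (Ibarra): Ibarra becomes $1,191.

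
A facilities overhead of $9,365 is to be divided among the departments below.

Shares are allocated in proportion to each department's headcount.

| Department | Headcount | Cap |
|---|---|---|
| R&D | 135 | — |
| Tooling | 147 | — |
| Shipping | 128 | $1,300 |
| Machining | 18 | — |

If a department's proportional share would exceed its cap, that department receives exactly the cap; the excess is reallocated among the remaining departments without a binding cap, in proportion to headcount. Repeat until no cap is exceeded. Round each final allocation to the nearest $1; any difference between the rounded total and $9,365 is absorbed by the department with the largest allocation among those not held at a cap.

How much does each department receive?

R&D: $3,629 | Tooling: $3,952 | Shipping: $1,300 | Machining: $484

Headcount total: 428.
Proportional shares (ignoring caps): R&D 2,953.91; Tooling 3,216.48; Shipping 2,800.75; Machining 393.86.
Cap binds for Shipping ($1,300); balance $8,065 reallocated over remaining headcount 300.
Shares after redistribution: R&D 3,629.25 → $3,629; Tooling 3,951.85 → $3,952; Machining 483.90 → $484.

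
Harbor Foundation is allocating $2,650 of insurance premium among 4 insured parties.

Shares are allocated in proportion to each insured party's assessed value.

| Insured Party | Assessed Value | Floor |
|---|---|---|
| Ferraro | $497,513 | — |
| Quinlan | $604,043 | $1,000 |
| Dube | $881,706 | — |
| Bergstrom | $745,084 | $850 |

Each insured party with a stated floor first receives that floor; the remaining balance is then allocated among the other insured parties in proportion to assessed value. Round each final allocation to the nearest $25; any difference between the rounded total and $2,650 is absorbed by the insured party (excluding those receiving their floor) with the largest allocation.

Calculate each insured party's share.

Minimums first: Quinlan $1,000; Bergstrom $850. Residual $800.
Residual split over remaining assessed value 1,379,219: Ferraro 288.58 → $300; Dube 511.42 → $500.

Ferraro: $300; Quinlan: $1,000; Dube: $500; Bergstrom: $850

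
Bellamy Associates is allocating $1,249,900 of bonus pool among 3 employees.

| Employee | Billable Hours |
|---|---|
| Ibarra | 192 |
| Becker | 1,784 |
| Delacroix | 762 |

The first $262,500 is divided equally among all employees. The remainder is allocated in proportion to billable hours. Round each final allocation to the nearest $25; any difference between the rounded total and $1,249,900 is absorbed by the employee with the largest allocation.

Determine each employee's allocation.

Equal tier: $262,500 ÷ 3 = $87,500 apiece.
Remainder $987,400 by billable hours (total 2,738): Ibarra 69,240.61 → $69,250; Becker 643,360.70 → $643,350; Delacroix 274,798.69 → $274,800.
Totals: Ibarra $87,500 + $69,250 = $156,750; Becker $87,500 + $643,350 = $730,850; Delacroix $87,500 + $274,800 = $362,300.

Ibarra: $156,750 · Becker: $730,850 · Delacroix: $362,300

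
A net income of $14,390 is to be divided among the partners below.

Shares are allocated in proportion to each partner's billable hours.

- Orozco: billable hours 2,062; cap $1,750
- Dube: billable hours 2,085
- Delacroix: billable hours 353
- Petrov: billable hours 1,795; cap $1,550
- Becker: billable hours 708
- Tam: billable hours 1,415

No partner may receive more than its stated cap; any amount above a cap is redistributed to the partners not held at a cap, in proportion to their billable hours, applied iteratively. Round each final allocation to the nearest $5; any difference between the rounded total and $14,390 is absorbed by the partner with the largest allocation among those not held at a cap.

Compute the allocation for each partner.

Orozco: $1,750 | Dube: $5,070 | Delacroix: $860 | Petrov: $1,550 | Becker: $1,720 | Tam: $3,440

Sum of billable hours: 8,418.
Unconstrained shares: Orozco 3,524.85; Dube 3,564.17; Delacroix 603.43; Petrov 3,068.43; Becker 1,210.28; Tam 2,418.85.
Held at cap: Orozco ($1,750), Petrov ($1,550); residual $11,090 reallocated over remaining billable hours 4,561.
Shares after redistribution: Dube 5,069.64 → $5,070; Delacroix 858.31 → $860; Becker 1,721.49 → $1,720; Tam 3,440.55 → $3,440.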